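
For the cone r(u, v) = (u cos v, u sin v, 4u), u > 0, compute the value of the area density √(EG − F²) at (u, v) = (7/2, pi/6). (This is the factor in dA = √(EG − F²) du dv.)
√(EG − F²)|_{(7/2, pi/6)} = 7*sqrt(17)/2

E = 17, F = 0, G = u^2, so EG − F² = 17*u^2. Taking the positive square root: √(EG − F²) = sqrt(17)*Abs(u). At (u, v) = (7/2, pi/6): 7*sqrt(17)/2.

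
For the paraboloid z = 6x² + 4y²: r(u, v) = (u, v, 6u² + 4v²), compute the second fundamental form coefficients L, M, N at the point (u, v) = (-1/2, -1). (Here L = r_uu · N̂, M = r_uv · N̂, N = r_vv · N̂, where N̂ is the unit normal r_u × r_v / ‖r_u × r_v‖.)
L = 12*sqrt(101)/101;  M = 0;  N = 8*sqrt(101)/101

Compute the unit normal N̂(u, v) = (-12*u/sqrt(144*u^2 + 64*v^2 + 1), -8*v/sqrt(144*u^2 + 64*v^2 + 1), 1/sqrt(144*u^2 + 64*v^2 + 1)), and the second partials r_uu, r_uv, r_vv. Take dot products:
  L(u, v) = r_uu · N̂ = 12/sqrt(144*u^2 + 64*v^2 + 1),
  M(u, v) = r_uv · N̂ = 0,
  N(u, v) = r_vv · N̂ = 8/sqrt(144*u^2 + 64*v^2 + 1).
Evaluating at (u, v) = (-1/2, -1):
  L = 12*sqrt(101)/101, M = 0, N = 8*sqrt(101)/101.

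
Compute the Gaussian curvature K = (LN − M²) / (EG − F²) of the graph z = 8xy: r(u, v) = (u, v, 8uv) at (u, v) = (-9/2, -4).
K = -64/5387041

Coefficients of the first fundamental form: E = 64*v^2 + 1, F = 64*u*v, G = 64*u^2 + 1.
Coefficients of the second fundamental form: L = 0, M = 8/sqrt(64*u^2 + 64*v^2 + 1), N = 0.
Assemble K = (LN − M²)/(EG − F²) = -64/(4096*u^4 + 8192*u^2*v^2 + 128*u^2 + 4096*v^4 + 128*v^2 + 1). At (u, v) = (-9/2, -4): K = -64/5387041.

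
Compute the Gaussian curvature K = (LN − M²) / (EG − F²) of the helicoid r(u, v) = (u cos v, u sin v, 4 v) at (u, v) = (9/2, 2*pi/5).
K = -256/21025

Coefficients of the first fundamental form: E = 1, F = 0, G = u^2 + 16.
Coefficients of the second fundamental form: L = 0, M = -4/sqrt(u^2 + 16), N = 0.
Assemble K = (LN − M²)/(EG − F²) = -16/(u^2 + 16)^2. At (u, v) = (9/2, 2*pi/5): K = -256/21025.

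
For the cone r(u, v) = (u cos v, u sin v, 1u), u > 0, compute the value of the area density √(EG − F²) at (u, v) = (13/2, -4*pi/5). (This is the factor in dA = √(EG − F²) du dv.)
√(EG − F²)|_{(13/2, -4*pi/5)} = 13*sqrt(2)/2

E = 2, F = 0, G = u^2, so EG − F² = 2*u^2. Taking the positive square root: √(EG − F²) = sqrt(2)*Abs(u). At (u, v) = (13/2, -4*pi/5): 13*sqrt(2)/2.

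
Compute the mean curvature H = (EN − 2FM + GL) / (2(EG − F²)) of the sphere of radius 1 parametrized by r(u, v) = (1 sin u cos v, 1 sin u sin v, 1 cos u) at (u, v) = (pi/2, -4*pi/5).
H = -1

With E = 1, F = 0, G = sin(u)^2, L = -sin(u)/Abs(sin(u)), M = 0, N = -sin(u)^3/Abs(sin(u)), assemble
  H = (EN − 2FM + GL) / (2(EG − F²)) = -sin(u)/Abs(sin(u)).
At (u, v) = (pi/2, -4*pi/5): H = -1.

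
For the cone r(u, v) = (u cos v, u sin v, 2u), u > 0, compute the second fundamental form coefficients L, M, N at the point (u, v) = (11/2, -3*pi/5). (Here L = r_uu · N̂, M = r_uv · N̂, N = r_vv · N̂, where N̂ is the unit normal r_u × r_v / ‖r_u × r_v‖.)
L = 0;  M = 0;  N = 11*sqrt(5)/5

Compute the unit normal N̂(u, v) = (-2*sqrt(5)*u*cos(v)/(5*Abs(u)), -2*sqrt(5)*u*sin(v)/(5*Abs(u)), sqrt(5)*u/(5*Abs(u))), and the second partials r_uu, r_uv, r_vv. Take dot products:
  L(u, v) = r_uu · N̂ = 0,
  M(u, v) = r_uv · N̂ = 0,
  N(u, v) = r_vv · N̂ = 2*sqrt(5)*u^2/(5*Abs(u)).
Evaluating at (u, v) = (11/2, -3*pi/5):
  L = 0, M = 0, N = 11*sqrt(5)/5.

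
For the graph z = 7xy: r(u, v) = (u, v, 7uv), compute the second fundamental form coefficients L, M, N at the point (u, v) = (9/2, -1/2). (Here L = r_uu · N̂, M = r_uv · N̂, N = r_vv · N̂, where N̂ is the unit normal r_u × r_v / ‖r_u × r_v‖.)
L = 0;  M = 7*sqrt(4022)/2011;  N = 0

Compute the unit normal N̂(u, v) = (-7*v/sqrt(49*u^2 + 49*v^2 + 1), -7*u/sqrt(49*u^2 + 49*v^2 + 1), 1/sqrt(49*u^2 + 49*v^2 + 1)), and the second partials r_uu, r_uv, r_vv. Take dot products:
  L(u, v) = r_uu · N̂ = 0,
  M(u, v) = r_uv · N̂ = 7/sqrt(49*u^2 + 49*v^2 + 1),
  N(u, v) = r_vv · N̂ = 0.
Evaluating at (u, v) = (9/2, -1/2):
  L = 0, M = 7*sqrt(4022)/2011, N = 0.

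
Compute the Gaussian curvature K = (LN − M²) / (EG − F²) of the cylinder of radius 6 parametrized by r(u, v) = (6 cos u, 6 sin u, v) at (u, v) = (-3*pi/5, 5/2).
K = 0

Coefficients of the first fundamental form: E = 36, F = 0, G = 1.
Coefficients of the second fundamental form: L = -6, M = 0, N = 0.
Assemble K = (LN − M²)/(EG − F²) = 0. At (u, v) = (-3*pi/5, 5/2): K = 0.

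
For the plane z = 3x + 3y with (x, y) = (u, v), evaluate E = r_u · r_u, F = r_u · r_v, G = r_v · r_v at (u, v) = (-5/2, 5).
E = 10;  F = 9;  G = 10

Partials: r_u = (1, 0, 3), r_v = (0, 1, 3). As functions of (u, v):
  E = r_u · r_u = 10,
  F = r_u · r_v = 9,
  G = r_v · r_v = 10.
Evaluating at (u, v) = (-5/2, 5): E = 10, F = 9, G = 10.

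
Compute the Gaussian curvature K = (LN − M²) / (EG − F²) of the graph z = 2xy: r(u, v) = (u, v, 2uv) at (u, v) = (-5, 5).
K = -4/40401

Coefficients of the first fundamental form: E = 4*v^2 + 1, F = 4*u*v, G = 4*u^2 + 1.
Coefficients of the second fundamental form: L = 0, M = 2/sqrt(4*u^2 + 4*v^2 + 1), N = 0.
Assemble K = (LN − M²)/(EG − F²) = -4/(16*u^4 + 32*u^2*v^2 + 8*u^2 + 16*v^4 + 8*v^2 + 1). At (u, v) = (-5, 5): K = -4/40401.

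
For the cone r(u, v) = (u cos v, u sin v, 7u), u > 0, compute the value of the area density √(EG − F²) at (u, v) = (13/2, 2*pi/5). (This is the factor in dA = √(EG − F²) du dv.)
√(EG − F²)|_{(13/2, 2*pi/5)} = 65*sqrt(2)/2

E = 50, F = 0, G = u^2, so EG − F² = 50*u^2. Taking the positive square root: √(EG − F²) = 5*sqrt(2)*Abs(u). At (u, v) = (13/2, 2*pi/5): 65*sqrt(2)/2.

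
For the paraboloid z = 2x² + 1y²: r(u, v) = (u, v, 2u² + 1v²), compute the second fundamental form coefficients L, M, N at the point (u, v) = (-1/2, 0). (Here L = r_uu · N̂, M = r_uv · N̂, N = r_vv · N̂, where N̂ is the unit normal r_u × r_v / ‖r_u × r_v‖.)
L = 4*sqrt(5)/5;  M = 0;  N = 2*sqrt(5)/5

Compute the unit normal N̂(u, v) = (-4*u/sqrt(16*u^2 + 4*v^2 + 1), -2*v/sqrt(16*u^2 + 4*v^2 + 1), 1/sqrt(16*u^2 + 4*v^2 + 1)), and the second partials r_uu, r_uv, r_vv. Take dot products:
  L(u, v) = r_uu · N̂ = 4/sqrt(16*u^2 + 4*v^2 + 1),
  M(u, v) = r_uv · N̂ = 0,
  N(u, v) = r_vv · N̂ = 2/sqrt(16*u^2 + 4*v^2 + 1).
Evaluating at (u, v) = (-1/2, 0):
  L = 4*sqrt(5)/5, M = 0, N = 2*sqrt(5)/5.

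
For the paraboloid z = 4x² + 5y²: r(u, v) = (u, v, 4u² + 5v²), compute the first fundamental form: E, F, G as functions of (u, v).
E = 64*u^2 + 1;  F = 80*u*v;  G = 100*v^2 + 1

Compute partials: r_u = (1, 0, 8*u), r_v = (0, 1, 10*v). Then
  E = r_u · r_u = 64*u^2 + 1,
  F = r_u · r_v = 80*u*v,
  G = r_v · r_v = 100*v^2 + 1.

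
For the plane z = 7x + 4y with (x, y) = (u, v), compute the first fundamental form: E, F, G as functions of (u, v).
E = 50;  F = 28;  G = 17

Compute partials: r_u = (1, 0, 7), r_v = (0, 1, 4). Then
  E = r_u · r_u = 50,
  F = r_u · r_v = 28,
  G = r_v · r_v = 17.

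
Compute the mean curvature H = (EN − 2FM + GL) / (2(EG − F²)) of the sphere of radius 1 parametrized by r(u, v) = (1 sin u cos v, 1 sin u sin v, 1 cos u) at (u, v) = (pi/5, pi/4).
H = -1

With E = 1, F = 0, G = sin(u)^2, L = -sin(u)/Abs(sin(u)), M = 0, N = -sin(u)^3/Abs(sin(u)), assemble
  H = (EN − 2FM + GL) / (2(EG − F²)) = -sin(u)/Abs(sin(u)).
At (u, v) = (pi/5, pi/4): H = -1.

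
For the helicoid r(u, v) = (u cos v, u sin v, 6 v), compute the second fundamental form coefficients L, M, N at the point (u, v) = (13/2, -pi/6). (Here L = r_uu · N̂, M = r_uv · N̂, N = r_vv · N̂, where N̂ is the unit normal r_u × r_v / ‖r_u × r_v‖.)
L = 0;  M = -12*sqrt(313)/313;  N = 0

Compute the unit normal N̂(u, v) = (6*sin(v)/sqrt(u^2 + 36), -6*cos(v)/sqrt(u^2 + 36), u/sqrt(u^2 + 36)), and the second partials r_uu, r_uv, r_vv. Take dot products:
  L(u, v) = r_uu · N̂ = 0,
  M(u, v) = r_uv · N̂ = -6/sqrt(u^2 + 36),
  N(u, v) = r_vv · N̂ = 0.
Evaluating at (u, v) = (13/2, -pi/6):
  L = 0, M = -12*sqrt(313)/313, N = 0.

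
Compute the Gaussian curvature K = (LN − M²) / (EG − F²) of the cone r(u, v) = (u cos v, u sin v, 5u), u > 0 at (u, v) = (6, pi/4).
K = 0

Coefficients of the first fundamental form: E = 26, F = 0, G = u^2.
Coefficients of the second fundamental form: L = 0, M = 0, N = 5*sqrt(26)*u^2/(26*Abs(u)).
Assemble K = (LN − M²)/(EG − F²) = 0. At (u, v) = (6, pi/4): K = 0.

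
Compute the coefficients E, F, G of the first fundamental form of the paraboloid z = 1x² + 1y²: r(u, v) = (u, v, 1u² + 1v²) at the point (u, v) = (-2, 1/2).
E = 17;  F = -4;  G = 2

Partials: r_u = (1, 0, 2*u), r_v = (0, 1, 2*v). As functions of (u, v):
  E = r_u · r_u = 4*u^2 + 1,
  F = r_u · r_v = 4*u*v,
  G = r_v · r_v = 4*v^2 + 1.
Evaluating at (u, v) = (-2, 1/2): E = 17, F = -4, G = 2.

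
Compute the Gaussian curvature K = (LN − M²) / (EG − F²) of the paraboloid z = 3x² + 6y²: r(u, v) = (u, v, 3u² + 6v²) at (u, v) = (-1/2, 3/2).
K = 18/27889

Coefficients of the first fundamental form: E = 36*u^2 + 1, F = 72*u*v, G = 144*v^2 + 1.
Coefficients of the second fundamental form: L = 6/sqrt(36*u^2 + 144*v^2 + 1), M = 0, N = 12/sqrt(36*u^2 + 144*v^2 + 1).
Assemble K = (LN − M²)/(EG − F²) = 72/(1296*u^4 + 10368*u^2*v^2 + 72*u^2 + 20736*v^4 + 288*v^2 + 1). At (u, v) = (-1/2, 3/2): K = 18/27889.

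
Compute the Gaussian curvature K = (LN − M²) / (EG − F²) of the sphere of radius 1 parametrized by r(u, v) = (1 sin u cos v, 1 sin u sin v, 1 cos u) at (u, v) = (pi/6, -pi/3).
K = 1

Coefficients of the first fundamental form: E = 1, F = 0, G = sin(u)^2.
Coefficients of the second fundamental form: L = -sin(u)/Abs(sin(u)), M = 0, N = -sin(u)^3/Abs(sin(u)).
Assemble K = (LN − M²)/(EG − F²) = 1. At (u, v) = (pi/6, -pi/3): K = 1.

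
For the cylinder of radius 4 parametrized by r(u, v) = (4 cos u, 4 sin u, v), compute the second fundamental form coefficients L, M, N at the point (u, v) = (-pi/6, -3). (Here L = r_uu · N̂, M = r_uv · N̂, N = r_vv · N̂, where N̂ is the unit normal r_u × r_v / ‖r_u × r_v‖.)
L = -4;  M = 0;  N = 0

Compute the unit normal N̂(u, v) = (cos(u), sin(u), 0), and the second partials r_uu, r_uv, r_vv. Take dot products:
  L(u, v) = r_uu · N̂ = -4,
  M(u, v) = r_uv · N̂ = 0,
  N(u, v) = r_vv · N̂ = 0.
Evaluating at (u, v) = (-pi/6, -3):
  L = -4, M = 0, N = 0.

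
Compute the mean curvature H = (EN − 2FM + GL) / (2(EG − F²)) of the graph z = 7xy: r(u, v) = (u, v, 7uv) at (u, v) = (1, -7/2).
H = 9604/132651

With E = 49*v^2 + 1, F = 49*u*v, G = 49*u^2 + 1, L = 0, M = 7/sqrt(49*u^2 + 49*v^2 + 1), N = 0, assemble
  H = (EN − 2FM + GL) / (2(EG − F²)) = -343*u*v/(49*u^2 + 49*v^2 + 1)^(3/2).
At (u, v) = (1, -7/2): H = 9604/132651.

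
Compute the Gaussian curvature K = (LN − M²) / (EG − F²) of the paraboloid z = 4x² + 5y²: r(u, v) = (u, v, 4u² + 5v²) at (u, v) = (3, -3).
K = 80/2181529

Coefficients of the first fundamental form: E = 64*u^2 + 1, F = 80*u*v, G = 100*v^2 + 1.
Coefficients of the second fundamental form: L = 8/sqrt(64*u^2 + 100*v^2 + 1), M = 0, N = 10/sqrt(64*u^2 + 100*v^2 + 1).
Assemble K = (LN − M²)/(EG − F²) = 80/(4096*u^4 + 12800*u^2*v^2 + 128*u^2 + 10000*v^4 + 200*v^2 + 1). At (u, v) = (3, -3): K = 80/2181529.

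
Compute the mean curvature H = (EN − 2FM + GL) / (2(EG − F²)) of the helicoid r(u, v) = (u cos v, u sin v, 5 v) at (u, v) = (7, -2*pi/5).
H = 0

With E = 1, F = 0, G = u^2 + 25, L = 0, M = -5/sqrt(u^2 + 25), N = 0, assemble
  H = (EN − 2FM + GL) / (2(EG − F²)) = 0.
At (u, v) = (7, -2*pi/5): H = 0.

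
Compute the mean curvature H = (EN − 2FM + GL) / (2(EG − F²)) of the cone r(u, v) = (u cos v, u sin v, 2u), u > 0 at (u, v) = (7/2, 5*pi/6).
H = 2*sqrt(5)/35

With E = 5, F = 0, G = u^2, L = 0, M = 0, N = 2*sqrt(5)*u^2/(5*Abs(u)), assemble
  H = (EN − 2FM + GL) / (2(EG − F²)) = sqrt(5)/(5*Abs(u)).
At (u, v) = (7/2, 5*pi/6): H = 2*sqrt(5)/35.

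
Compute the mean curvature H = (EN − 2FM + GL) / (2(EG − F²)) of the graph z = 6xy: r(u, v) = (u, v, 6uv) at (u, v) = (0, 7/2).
H = 0

With E = 36*v^2 + 1, F = 36*u*v, G = 36*u^2 + 1, L = 0, M = 6/sqrt(36*u^2 + 36*v^2 + 1), N = 0, assemble
  H = (EN − 2FM + GL) / (2(EG − F²)) = -216*u*v/(36*u^2 + 36*v^2 + 1)^(3/2).
At (u, v) = (0, 7/2): H = 0.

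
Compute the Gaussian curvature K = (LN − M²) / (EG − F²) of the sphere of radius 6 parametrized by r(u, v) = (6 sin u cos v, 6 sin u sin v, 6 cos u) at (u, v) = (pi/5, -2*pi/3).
K = 1/36

Coefficients of the first fundamental form: E = 36, F = 0, G = 36*sin(u)^2.
Coefficients of the second fundamental form: L = -6*sin(u)/Abs(sin(u)), M = 0, N = -6*sin(u)^3/Abs(sin(u)).
Assemble K = (LN − M²)/(EG − F²) = 1/36. At (u, v) = (pi/5, -2*pi/3): K = 1/36.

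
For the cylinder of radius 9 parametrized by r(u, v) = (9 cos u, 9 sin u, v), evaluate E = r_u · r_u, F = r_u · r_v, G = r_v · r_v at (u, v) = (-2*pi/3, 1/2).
E = 81;  F = 0;  G = 1

Partials: r_u = (-9*sin(u), 9*cos(u), 0), r_v = (0, 0, 1). As functions of (u, v):
  E = r_u · r_u = 81,
  F = r_u · r_v = 0,
  G = r_v · r_v = 1.
Evaluating at (u, v) = (-2*pi/3, 1/2): E = 81, F = 0, G = 1.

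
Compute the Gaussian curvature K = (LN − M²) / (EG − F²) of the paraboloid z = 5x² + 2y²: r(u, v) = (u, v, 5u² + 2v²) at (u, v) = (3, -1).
K = 40/840889

Coefficients of the first fundamental form: E = 100*u^2 + 1, F = 40*u*v, G = 16*v^2 + 1.
Coefficients of the second fundamental form: L = 10/sqrt(100*u^2 + 16*v^2 + 1), M = 0, N = 4/sqrt(100*u^2 + 16*v^2 + 1).
Assemble K = (LN − M²)/(EG − F²) = 40/(10000*u^4 + 3200*u^2*v^2 + 200*u^2 + 256*v^4 + 32*v^2 + 1). At (u, v) = (3, -1): K = 40/840889.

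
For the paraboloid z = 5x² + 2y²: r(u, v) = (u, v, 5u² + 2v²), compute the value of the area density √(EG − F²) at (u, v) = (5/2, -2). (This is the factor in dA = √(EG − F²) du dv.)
√(EG − F²)|_{(5/2, -2)} = sqrt(690)

E = 100*u^2 + 1, F = 40*u*v, G = 16*v^2 + 1, so EG − F² = 100*u^2 + 16*v^2 + 1. Taking the positive square root: √(EG − F²) = sqrt(100*u^2 + 16*v^2 + 1). At (u, v) = (5/2, -2): sqrt(690).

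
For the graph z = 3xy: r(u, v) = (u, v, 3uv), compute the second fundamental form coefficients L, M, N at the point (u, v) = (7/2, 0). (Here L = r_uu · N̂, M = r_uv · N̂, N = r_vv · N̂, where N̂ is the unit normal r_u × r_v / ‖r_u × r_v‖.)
L = 0;  M = 6*sqrt(445)/445;  N = 0

Compute the unit normal N̂(u, v) = (-3*v/sqrt(9*u^2 + 9*v^2 + 1), -3*u/sqrt(9*u^2 + 9*v^2 + 1), 1/sqrt(9*u^2 + 9*v^2 + 1)), and the second partials r_uu, r_uv, r_vv. Take dot products:
  L(u, v) = r_uu · N̂ = 0,
  M(u, v) = r_uv · N̂ = 3/sqrt(9*u^2 + 9*v^2 + 1),
  N(u, v) = r_vv · N̂ = 0.
Evaluating at (u, v) = (7/2, 0):
  L = 0, M = 6*sqrt(445)/445, N = 0.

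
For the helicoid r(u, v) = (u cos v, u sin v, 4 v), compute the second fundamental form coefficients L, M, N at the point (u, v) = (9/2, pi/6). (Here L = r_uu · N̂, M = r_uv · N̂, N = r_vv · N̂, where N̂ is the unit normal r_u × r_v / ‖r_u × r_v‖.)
L = 0;  M = -8*sqrt(145)/145;  N = 0

Compute the unit normal N̂(u, v) = (4*sin(v)/sqrt(u^2 + 16), -4*cos(v)/sqrt(u^2 + 16), u/sqrt(u^2 + 16)), and the second partials r_uu, r_uv, r_vv. Take dot products:
  L(u, v) = r_uu · N̂ = 0,
  M(u, v) = r_uv · N̂ = -4/sqrt(u^2 + 16),
  N(u, v) = r_vv · N̂ = 0.
Evaluating at (u, v) = (9/2, pi/6):
  L = 0, M = -8*sqrt(145)/145, N = 0.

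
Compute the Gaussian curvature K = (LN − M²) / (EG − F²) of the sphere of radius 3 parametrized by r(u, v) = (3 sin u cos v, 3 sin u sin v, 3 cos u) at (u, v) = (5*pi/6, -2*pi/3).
K = 1/9

Coefficients of the first fundamental form: E = 9, F = 0, G = 9*sin(u)^2.
Coefficients of the second fundamental form: L = -3*sin(u)/Abs(sin(u)), M = 0, N = -3*sin(u)^3/Abs(sin(u)).
Assemble K = (LN − M²)/(EG − F²) = 1/9. At (u, v) = (5*pi/6, -2*pi/3): K = 1/9.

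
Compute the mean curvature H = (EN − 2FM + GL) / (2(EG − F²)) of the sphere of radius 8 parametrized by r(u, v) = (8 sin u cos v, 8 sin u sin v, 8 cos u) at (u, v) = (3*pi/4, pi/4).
H = -1/8

With E = 64, F = 0, G = 64*sin(u)^2, L = -8*sin(u)/Abs(sin(u)), M = 0, N = -8*sin(u)^3/Abs(sin(u)), assemble
  H = (EN − 2FM + GL) / (2(EG − F²)) = -sin(u)/(8*Abs(sin(u))).
At (u, v) = (3*pi/4, pi/4): H = -1/8.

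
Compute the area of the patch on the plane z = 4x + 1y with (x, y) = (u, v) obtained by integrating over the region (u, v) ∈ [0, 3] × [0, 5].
Area = 45*sqrt(2)

Area = ∫∫ √(EG − F²) du dv with √(EG − F²) = 3*sqrt(2). Integrating over [0, 3] × [0, 5] gives 45*sqrt(2).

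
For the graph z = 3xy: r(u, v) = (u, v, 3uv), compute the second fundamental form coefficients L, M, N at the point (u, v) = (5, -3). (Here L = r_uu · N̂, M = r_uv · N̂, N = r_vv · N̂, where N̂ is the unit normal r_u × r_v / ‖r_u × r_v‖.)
L = 0;  M = 3*sqrt(307)/307;  N = 0

Compute the unit normal N̂(u, v) = (-3*v/sqrt(9*u^2 + 9*v^2 + 1), -3*u/sqrt(9*u^2 + 9*v^2 + 1), 1/sqrt(9*u^2 + 9*v^2 + 1)), and the second partials r_uu, r_uv, r_vv. Take dot products:
  L(u, v) = r_uu · N̂ = 0,
  M(u, v) = r_uv · N̂ = 3/sqrt(9*u^2 + 9*v^2 + 1),
  N(u, v) = r_vv · N̂ = 0.
Evaluating at (u, v) = (5, -3):
  L = 0, M = 3*sqrt(307)/307, N = 0.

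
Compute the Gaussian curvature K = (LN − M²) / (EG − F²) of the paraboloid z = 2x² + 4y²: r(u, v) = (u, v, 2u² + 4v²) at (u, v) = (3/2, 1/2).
K = 32/2809

Coefficients of the first fundamental form: E = 16*u^2 + 1, F = 32*u*v, G = 64*v^2 + 1.
Coefficients of the second fundamental form: L = 4/sqrt(16*u^2 + 64*v^2 + 1), M = 0, N = 8/sqrt(16*u^2 + 64*v^2 + 1).
Assemble K = (LN − M²)/(EG − F²) = 32/(256*u^4 + 2048*u^2*v^2 + 32*u^2 + 4096*v^4 + 128*v^2 + 1). At (u, v) = (3/2, 1/2): K = 32/2809.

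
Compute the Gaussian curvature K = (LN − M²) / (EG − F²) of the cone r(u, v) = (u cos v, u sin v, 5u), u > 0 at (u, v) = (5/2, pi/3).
K = 0

Coefficients of the first fundamental form: E = 26, F = 0, G = u^2.
Coefficients of the second fundamental form: L = 0, M = 0, N = 5*sqrt(26)*u^2/(26*Abs(u)).
Assemble K = (LN − M²)/(EG − F²) = 0. At (u, v) = (5/2, pi/3): K = 0.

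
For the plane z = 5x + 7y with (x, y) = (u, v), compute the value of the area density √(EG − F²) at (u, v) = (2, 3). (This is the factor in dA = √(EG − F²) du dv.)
√(EG − F²)|_{(2, 3)} = 5*sqrt(3)

E = 26, F = 35, G = 50, so EG − F² = 75. Taking the positive square root: √(EG − F²) = 5*sqrt(3). At (u, v) = (2, 3): 5*sqrt(3).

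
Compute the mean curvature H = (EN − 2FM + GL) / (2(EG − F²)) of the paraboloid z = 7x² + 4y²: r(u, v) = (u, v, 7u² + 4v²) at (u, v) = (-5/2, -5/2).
H = 7711*sqrt(1626)/2643876

With E = 196*u^2 + 1, F = 112*u*v, G = 64*v^2 + 1, L = 14/sqrt(196*u^2 + 64*v^2 + 1), M = 0, N = 8/sqrt(196*u^2 + 64*v^2 + 1), assemble
  H = (EN − 2FM + GL) / (2(EG − F²)) = (784*u^2 + 448*v^2 + 11)/(196*u^2 + 64*v^2 + 1)^(3/2).
At (u, v) = (-5/2, -5/2): H = 7711*sqrt(1626)/2643876.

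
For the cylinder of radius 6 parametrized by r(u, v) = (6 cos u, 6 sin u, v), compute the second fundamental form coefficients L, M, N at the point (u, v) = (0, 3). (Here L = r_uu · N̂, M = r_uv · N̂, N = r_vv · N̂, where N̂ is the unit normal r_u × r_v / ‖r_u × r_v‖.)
L = -6;  M = 0;  N = 0

Compute the unit normal N̂(u, v) = (cos(u), sin(u), 0), and the second partials r_uu, r_uv, r_vv. Take dot products:
  L(u, v) = r_uu · N̂ = -6,
  M(u, v) = r_uv · N̂ = 0,
  N(u, v) = r_vv · N̂ = 0.
Evaluating at (u, v) = (0, 3):
  L = -6, M = 0, N = 0.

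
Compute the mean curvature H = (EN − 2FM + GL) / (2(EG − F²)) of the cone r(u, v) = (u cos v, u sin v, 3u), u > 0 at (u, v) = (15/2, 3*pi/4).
H = sqrt(10)/50

With E = 10, F = 0, G = u^2, L = 0, M = 0, N = 3*sqrt(10)*u^2/(10*Abs(u)), assemble
  H = (EN − 2FM + GL) / (2(EG − F²)) = 3*sqrt(10)/(20*Abs(u)).
At (u, v) = (15/2, 3*pi/4): H = sqrt(10)/50.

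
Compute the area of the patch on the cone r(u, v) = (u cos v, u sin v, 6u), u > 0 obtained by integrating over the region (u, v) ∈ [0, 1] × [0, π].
Area = sqrt(37)*pi/2

Area = ∫∫ √(EG − F²) du dv with √(EG − F²) = sqrt(37)*Abs(u). Integrating over [0, 1] × [0, π] gives sqrt(37)*pi/2.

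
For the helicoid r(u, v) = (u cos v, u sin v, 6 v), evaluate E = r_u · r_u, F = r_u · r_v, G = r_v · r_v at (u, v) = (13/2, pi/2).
E = 1;  F = 0;  G = 313/4

Partials: r_u = (cos(v), sin(v), 0), r_v = (-u*sin(v), u*cos(v), 6). As functions of (u, v):
  E = r_u · r_u = 1,
  F = r_u · r_v = 0,
  G = r_v · r_v = u^2 + 36.
Evaluating at (u, v) = (13/2, pi/2): E = 1, F = 0, G = 313/4.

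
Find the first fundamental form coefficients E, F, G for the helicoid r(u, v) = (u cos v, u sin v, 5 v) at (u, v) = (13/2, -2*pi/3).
E = 1;  F = 0;  G = 269/4

Partials: r_u = (cos(v), sin(v), 0), r_v = (-u*sin(v), u*cos(v), 5). As functions of (u, v):
  E = r_u · r_u = 1,
  F = r_u · r_v = 0,
  G = r_v · r_v = u^2 + 25.
Evaluating at (u, v) = (13/2, -2*pi/3): E = 1, F = 0, G = 269/4.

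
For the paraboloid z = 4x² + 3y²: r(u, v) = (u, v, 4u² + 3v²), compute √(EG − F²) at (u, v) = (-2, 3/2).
√(EG − F²)|_{(-2, 3/2)} = 13*sqrt(2)

E = 64*u^2 + 1, F = 48*u*v, G = 36*v^2 + 1; EG − F² = 64*u^2 + 36*v^2 + 1; √(EG − F²) = sqrt(64*u^2 + 36*v^2 + 1). At the given point: 13*sqrt(2).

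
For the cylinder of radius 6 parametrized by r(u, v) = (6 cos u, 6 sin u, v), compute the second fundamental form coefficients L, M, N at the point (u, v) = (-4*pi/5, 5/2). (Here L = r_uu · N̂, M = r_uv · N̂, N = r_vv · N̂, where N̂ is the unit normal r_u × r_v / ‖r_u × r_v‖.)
L = -6;  M = 0;  N = 0

Compute the unit normal N̂(u, v) = (cos(u), sin(u), 0), and the second partials r_uu, r_uv, r_vv. Take dot products:
  L(u, v) = r_uu · N̂ = -6,
  M(u, v) = r_uv · N̂ = 0,
  N(u, v) = r_vv · N̂ = 0.
Evaluating at (u, v) = (-4*pi/5, 5/2):
  L = -6, M = 0, N = 0.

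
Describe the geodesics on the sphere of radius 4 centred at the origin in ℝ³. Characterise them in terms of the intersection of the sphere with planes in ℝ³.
Geodesics on the sphere of radius 4 are great circles — circles of radius 4 obtained as the intersection of the sphere with planes through the origin (the centre of the sphere).

A curve α(t) of nonzero constant speed on the sphere of radius 4 is a geodesic iff its acceleration α̈ is everywhere normal to the surface, i.e. parallel to the radial vector α(t). Then d/dt(α × α̇) = α̇ × α̇ + α × α̈ = 0, so α × α̇ is a constant vector n ≠ 0 and α(t) · n = 0 for all t: α lies in the plane through the origin with normal n. The intersection of that plane with the sphere is a circle of radius 4 (a great circle). Conversely, a great circle traversed at constant speed has centripetal acceleration pointing at the origin, hence normal to the sphere, so every great circle is a geodesic.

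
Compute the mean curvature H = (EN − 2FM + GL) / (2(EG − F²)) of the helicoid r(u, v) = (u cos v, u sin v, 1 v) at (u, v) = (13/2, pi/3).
H = 0

With E = 1, F = 0, G = u^2 + 1, L = 0, M = -1/sqrt(u^2 + 1), N = 0, assemble
  H = (EN − 2FM + GL) / (2(EG − F²)) = 0.
At (u, v) = (13/2, pi/3): H = 0.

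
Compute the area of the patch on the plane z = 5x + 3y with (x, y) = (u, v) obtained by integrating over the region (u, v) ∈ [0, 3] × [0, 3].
Area = 9*sqrt(35)

Area = ∫∫ √(EG − F²) du dv with √(EG − F²) = sqrt(35). Integrating over [0, 3] × [0, 3] gives 9*sqrt(35).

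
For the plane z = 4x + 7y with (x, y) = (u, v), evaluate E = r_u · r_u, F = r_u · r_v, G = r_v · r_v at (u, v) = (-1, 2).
E = 17;  F = 28;  G = 50

Partials: r_u = (1, 0, 4), r_v = (0, 1, 7). As functions of (u, v):
  E = r_u · r_u = 17,
  F = r_u · r_v = 28,
  G = r_v · r_v = 50.
Evaluating at (u, v) = (-1, 2): E = 17, F = 28, G = 50.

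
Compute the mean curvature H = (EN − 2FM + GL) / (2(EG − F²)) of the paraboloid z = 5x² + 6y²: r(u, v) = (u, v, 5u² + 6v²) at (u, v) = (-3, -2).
H = 8291*sqrt(1477)/2181529

With E = 100*u^2 + 1, F = 120*u*v, G = 144*v^2 + 1, L = 10/sqrt(100*u^2 + 144*v^2 + 1), M = 0, N = 12/sqrt(100*u^2 + 144*v^2 + 1), assemble
  H = (EN − 2FM + GL) / (2(EG − F²)) = (600*u^2 + 720*v^2 + 11)/(100*u^2 + 144*v^2 + 1)^(3/2).
At (u, v) = (-3, -2): H = 8291*sqrt(1477)/2181529.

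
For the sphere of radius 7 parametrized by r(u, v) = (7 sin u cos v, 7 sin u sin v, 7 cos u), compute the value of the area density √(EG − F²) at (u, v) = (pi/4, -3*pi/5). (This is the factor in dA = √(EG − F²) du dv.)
√(EG − F²)|_{(pi/4, -3*pi/5)} = 49*sqrt(2)/2

E = 49, F = 0, G = 49*sin(u)^2, so EG − F² = 2401*sin(u)^2. Taking the positive square root: √(EG − F²) = 49*Abs(sin(u)). At (u, v) = (pi/4, -3*pi/5): 49*sqrt(2)/2.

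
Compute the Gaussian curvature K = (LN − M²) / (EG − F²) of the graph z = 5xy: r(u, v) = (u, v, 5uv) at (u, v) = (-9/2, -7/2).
K = -100/2647129

Coefficients of the first fundamental form: E = 25*v^2 + 1, F = 25*u*v, G = 25*u^2 + 1.
Coefficients of the second fundamental form: L = 0, M = 5/sqrt(25*u^2 + 25*v^2 + 1), N = 0.
Assemble K = (LN − M²)/(EG − F²) = -25/(625*u^4 + 1250*u^2*v^2 + 50*u^2 + 625*v^4 + 50*v^2 + 1). At (u, v) = (-9/2, -7/2): K = -100/2647129.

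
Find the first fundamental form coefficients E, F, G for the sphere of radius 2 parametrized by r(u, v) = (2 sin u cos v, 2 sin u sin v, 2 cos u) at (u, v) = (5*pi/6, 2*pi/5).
E = 4;  F = 0;  G = 1

Partials: r_u = (2*cos(u)*cos(v), 2*sin(v)*cos(u), -2*sin(u)), r_v = (-2*sin(u)*sin(v), 2*sin(u)*cos(v), 0). As functions of (u, v):
  E = r_u · r_u = 4,
  F = r_u · r_v = 0,
  G = r_v · r_v = 4*sin(u)^2.
Evaluating at (u, v) = (5*pi/6, 2*pi/5): E = 4, F = 0, G = 1.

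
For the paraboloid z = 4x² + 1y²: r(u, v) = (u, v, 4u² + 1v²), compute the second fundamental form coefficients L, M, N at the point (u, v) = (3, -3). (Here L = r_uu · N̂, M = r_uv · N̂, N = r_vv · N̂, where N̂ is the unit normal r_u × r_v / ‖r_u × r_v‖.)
L = 8*sqrt(613)/613;  M = 0;  N = 2*sqrt(613)/613

Compute the unit normal N̂(u, v) = (-8*u/sqrt(64*u^2 + 4*v^2 + 1), -2*v/sqrt(64*u^2 + 4*v^2 + 1), 1/sqrt(64*u^2 + 4*v^2 + 1)), and the second partials r_uu, r_uv, r_vv. Take dot products:
  L(u, v) = r_uu · N̂ = 8/sqrt(64*u^2 + 4*v^2 + 1),
  M(u, v) = r_uv · N̂ = 0,
  N(u, v) = r_vv · N̂ = 2/sqrt(64*u^2 + 4*v^2 + 1).
Evaluating at (u, v) = (3, -3):
  L = 8*sqrt(613)/613, M = 0, N = 2*sqrt(613)/613.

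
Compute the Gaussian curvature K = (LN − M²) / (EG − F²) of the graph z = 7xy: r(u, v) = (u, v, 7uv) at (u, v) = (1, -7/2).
K = -784/6765201

Coefficients of the first fundamental form: E = 49*v^2 + 1, F = 49*u*v, G = 49*u^2 + 1.
Coefficients of the second fundamental form: L = 0, M = 7/sqrt(49*u^2 + 49*v^2 + 1), N = 0.
Assemble K = (LN − M²)/(EG − F²) = -49/(2401*u^4 + 4802*u^2*v^2 + 98*u^2 + 2401*v^4 + 98*v^2 + 1). At (u, v) = (1, -7/2): K = -784/6765201.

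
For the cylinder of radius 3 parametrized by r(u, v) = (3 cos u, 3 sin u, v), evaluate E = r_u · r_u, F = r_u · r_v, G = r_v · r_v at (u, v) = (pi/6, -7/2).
E = 9;  F = 0;  G = 1

Partials: r_u = (-3*sin(u), 3*cos(u), 0), r_v = (0, 0, 1). As functions of (u, v):
  E = r_u · r_u = 9,
  F = r_u · r_v = 0,
  G = r_v · r_v = 1.
Evaluating at (u, v) = (pi/6, -7/2): E = 9, F = 0, G = 1.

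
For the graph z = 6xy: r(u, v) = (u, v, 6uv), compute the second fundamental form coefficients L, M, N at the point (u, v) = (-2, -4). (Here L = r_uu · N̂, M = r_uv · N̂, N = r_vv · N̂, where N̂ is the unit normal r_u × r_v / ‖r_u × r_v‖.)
L = 0;  M = 6*sqrt(721)/721;  N = 0

Compute the unit normal N̂(u, v) = (-6*v/sqrt(36*u^2 + 36*v^2 + 1), -6*u/sqrt(36*u^2 + 36*v^2 + 1), 1/sqrt(36*u^2 + 36*v^2 + 1)), and the second partials r_uu, r_uv, r_vv. Take dot products:
  L(u, v) = r_uu · N̂ = 0,
  M(u, v) = r_uv · N̂ = 6/sqrt(36*u^2 + 36*v^2 + 1),
  N(u, v) = r_vv · N̂ = 0.
Evaluating at (u, v) = (-2, -4):
  L = 0, M = 6*sqrt(721)/721, N = 0.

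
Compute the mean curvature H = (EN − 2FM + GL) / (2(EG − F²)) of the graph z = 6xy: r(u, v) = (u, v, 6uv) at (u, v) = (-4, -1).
H = -864*sqrt(613)/375769

With E = 36*v^2 + 1, F = 36*u*v, G = 36*u^2 + 1, L = 0, M = 6/sqrt(36*u^2 + 36*v^2 + 1), N = 0, assemble
  H = (EN − 2FM + GL) / (2(EG − F²)) = -216*u*v/(36*u^2 + 36*v^2 + 1)^(3/2).
At (u, v) = (-4, -1): H = -864*sqrt(613)/375769.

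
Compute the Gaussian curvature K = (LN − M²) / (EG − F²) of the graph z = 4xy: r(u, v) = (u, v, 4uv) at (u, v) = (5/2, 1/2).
K = -16/11025

Coefficients of the first fundamental form: E = 16*v^2 + 1, F = 16*u*v, G = 16*u^2 + 1.
Coefficients of the second fundamental form: L = 0, M = 4/sqrt(16*u^2 + 16*v^2 + 1), N = 0.
Assemble K = (LN − M²)/(EG − F²) = -16/(256*u^4 + 512*u^2*v^2 + 32*u^2 + 256*v^4 + 32*v^2 + 1). At (u, v) = (5/2, 1/2): K = -16/11025.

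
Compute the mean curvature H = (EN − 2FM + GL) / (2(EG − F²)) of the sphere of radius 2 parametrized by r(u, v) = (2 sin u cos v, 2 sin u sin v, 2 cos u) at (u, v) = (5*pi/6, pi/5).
H = -1/2

With E = 4, F = 0, G = 4*sin(u)^2, L = -2*sin(u)/Abs(sin(u)), M = 0, N = -2*sin(u)^3/Abs(sin(u)), assemble
  H = (EN − 2FM + GL) / (2(EG − F²)) = -sin(u)/(2*Abs(sin(u))).
At (u, v) = (5*pi/6, pi/5): H = -1/2.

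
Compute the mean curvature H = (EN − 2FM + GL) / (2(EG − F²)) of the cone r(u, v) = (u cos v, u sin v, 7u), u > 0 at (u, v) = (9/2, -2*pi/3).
H = 7*sqrt(2)/90

With E = 50, F = 0, G = u^2, L = 0, M = 0, N = 7*sqrt(2)*u^2/(10*Abs(u)), assemble
  H = (EN − 2FM + GL) / (2(EG − F²)) = 7*sqrt(2)/(20*Abs(u)).
At (u, v) = (9/2, -2*pi/3): H = 7*sqrt(2)/90.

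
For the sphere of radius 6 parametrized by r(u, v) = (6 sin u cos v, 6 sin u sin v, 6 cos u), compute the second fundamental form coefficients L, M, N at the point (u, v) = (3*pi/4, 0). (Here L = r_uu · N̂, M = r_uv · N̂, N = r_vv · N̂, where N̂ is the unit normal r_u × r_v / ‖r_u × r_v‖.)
L = -6;  M = 0;  N = -3

Compute the unit normal N̂(u, v) = (sin(u)^2*cos(v)/Abs(sin(u)), sin(u)^2*sin(v)/Abs(sin(u)), sin(2*u)/(2*Abs(sin(u)))), and the second partials r_uu, r_uv, r_vv. Take dot products:
  L(u, v) = r_uu · N̂ = -6*sin(u)/Abs(sin(u)),
  M(u, v) = r_uv · N̂ = 0,
  N(u, v) = r_vv · N̂ = -6*sin(u)^3/Abs(sin(u)).
Evaluating at (u, v) = (3*pi/4, 0):
  L = -6, M = 0, N = -3.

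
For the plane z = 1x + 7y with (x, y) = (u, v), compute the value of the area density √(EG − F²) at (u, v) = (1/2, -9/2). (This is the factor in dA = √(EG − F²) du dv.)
√(EG − F²)|_{(1/2, -9/2)} = sqrt(51)

E = 2, F = 7, G = 50, so EG − F² = 51. Taking the positive square root: √(EG − F²) = sqrt(51). At (u, v) = (1/2, -9/2): sqrt(51).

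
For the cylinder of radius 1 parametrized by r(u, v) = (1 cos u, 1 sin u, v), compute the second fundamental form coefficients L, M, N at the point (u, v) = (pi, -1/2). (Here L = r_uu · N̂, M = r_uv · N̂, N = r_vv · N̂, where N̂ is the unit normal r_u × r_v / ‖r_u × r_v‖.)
L = -1;  M = 0;  N = 0

Compute the unit normal N̂(u, v) = (cos(u), sin(u), 0), and the second partials r_uu, r_uv, r_vv. Take dot products:
  L(u, v) = r_uu · N̂ = -1,
  M(u, v) = r_uv · N̂ = 0,
  N(u, v) = r_vv · N̂ = 0.
Evaluating at (u, v) = (pi, -1/2):
  L = -1, M = 0, N = 0.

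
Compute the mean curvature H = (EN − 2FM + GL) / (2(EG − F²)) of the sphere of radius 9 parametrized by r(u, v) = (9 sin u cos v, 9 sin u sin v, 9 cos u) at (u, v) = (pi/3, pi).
H = -1/9

With E = 81, F = 0, G = 81*sin(u)^2, L = -9*sin(u)/Abs(sin(u)), M = 0, N = -9*sin(u)^3/Abs(sin(u)), assemble
  H = (EN − 2FM + GL) / (2(EG − F²)) = -sin(u)/(9*Abs(sin(u))).
At (u, v) = (pi/3, pi): H = -1/9.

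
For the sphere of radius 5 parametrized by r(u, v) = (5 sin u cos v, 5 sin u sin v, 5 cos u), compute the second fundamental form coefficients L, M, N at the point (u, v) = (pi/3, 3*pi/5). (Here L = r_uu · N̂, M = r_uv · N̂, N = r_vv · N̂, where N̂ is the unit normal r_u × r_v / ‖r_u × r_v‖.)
L = -5;  M = 0;  N = -15/4

Compute the unit normal N̂(u, v) = (sin(u)^2*cos(v)/Abs(sin(u)), sin(u)^2*sin(v)/Abs(sin(u)), sin(2*u)/(2*Abs(sin(u)))), and the second partials r_uu, r_uv, r_vv. Take dot products:
  L(u, v) = r_uu · N̂ = -5*sin(u)/Abs(sin(u)),
  M(u, v) = r_uv · N̂ = 0,
  N(u, v) = r_vv · N̂ = -5*sin(u)^3/Abs(sin(u)).
Evaluating at (u, v) = (pi/3, 3*pi/5):
  L = -5, M = 0, N = -15/4.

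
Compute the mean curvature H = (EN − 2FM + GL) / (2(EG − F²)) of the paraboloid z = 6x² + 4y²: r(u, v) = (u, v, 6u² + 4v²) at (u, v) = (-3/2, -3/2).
H = 310*sqrt(469)/31423

With E = 144*u^2 + 1, F = 96*u*v, G = 64*v^2 + 1, L = 12/sqrt(144*u^2 + 64*v^2 + 1), M = 0, N = 8/sqrt(144*u^2 + 64*v^2 + 1), assemble
  H = (EN − 2FM + GL) / (2(EG − F²)) = 2*(288*u^2 + 192*v^2 + 5)/(144*u^2 + 64*v^2 + 1)^(3/2).
At (u, v) = (-3/2, -3/2): H = 310*sqrt(469)/31423.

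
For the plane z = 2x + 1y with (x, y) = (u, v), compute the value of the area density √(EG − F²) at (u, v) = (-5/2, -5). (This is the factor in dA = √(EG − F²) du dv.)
√(EG − F²)|_{(-5/2, -5)} = sqrt(6)

E = 5, F = 2, G = 2, so EG − F² = 6. Taking the positive square root: √(EG − F²) = sqrt(6). At (u, v) = (-5/2, -5): sqrt(6).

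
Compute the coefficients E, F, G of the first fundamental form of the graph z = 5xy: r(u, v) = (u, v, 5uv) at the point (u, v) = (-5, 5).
E = 626;  F = -625;  G = 626

Partials: r_u = (1, 0, 5*v), r_v = (0, 1, 5*u). As functions of (u, v):
  E = r_u · r_u = 25*v^2 + 1,
  F = r_u · r_v = 25*u*v,
  G = r_v · r_v = 25*u^2 + 1.
Evaluating at (u, v) = (-5, 5): E = 626, F = -625, G = 626.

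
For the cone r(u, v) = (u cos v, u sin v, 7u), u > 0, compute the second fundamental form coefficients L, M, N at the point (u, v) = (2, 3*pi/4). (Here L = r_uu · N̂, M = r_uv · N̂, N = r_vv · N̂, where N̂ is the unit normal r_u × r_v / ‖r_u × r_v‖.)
L = 0;  M = 0;  N = 7*sqrt(2)/5

Compute the unit normal N̂(u, v) = (-7*sqrt(2)*u*cos(v)/(10*Abs(u)), -7*sqrt(2)*u*sin(v)/(10*Abs(u)), sqrt(2)*u/(10*Abs(u))), and the second partials r_uu, r_uv, r_vv. Take dot products:
  L(u, v) = r_uu · N̂ = 0,
  M(u, v) = r_uv · N̂ = 0,
  N(u, v) = r_vv · N̂ = 7*sqrt(2)*u^2/(10*Abs(u)).
Evaluating at (u, v) = (2, 3*pi/4):
  L = 0, M = 0, N = 7*sqrt(2)/5.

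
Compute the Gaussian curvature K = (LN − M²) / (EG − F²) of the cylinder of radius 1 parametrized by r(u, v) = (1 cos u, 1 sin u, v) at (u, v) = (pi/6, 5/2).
K = 0

Coefficients of the first fundamental form: E = 1, F = 0, G = 1.
Coefficients of the second fundamental form: L = -1, M = 0, N = 0.
Assemble K = (LN − M²)/(EG − F²) = 0. At (u, v) = (pi/6, 5/2): K = 0.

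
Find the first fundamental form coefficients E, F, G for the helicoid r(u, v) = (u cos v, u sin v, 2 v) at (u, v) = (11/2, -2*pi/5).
E = 1;  F = 0;  G = 137/4

Partials: r_u = (cos(v), sin(v), 0), r_v = (-u*sin(v), u*cos(v), 2). As functions of (u, v):
  E = r_u · r_u = 1,
  F = r_u · r_v = 0,
  G = r_v · r_v = u^2 + 4.
Evaluating at (u, v) = (11/2, -2*pi/5): E = 1, F = 0, G = 137/4.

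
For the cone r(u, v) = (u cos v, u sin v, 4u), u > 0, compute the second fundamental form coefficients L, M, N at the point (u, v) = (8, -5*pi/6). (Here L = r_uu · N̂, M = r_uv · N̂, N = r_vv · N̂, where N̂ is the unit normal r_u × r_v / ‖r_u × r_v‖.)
L = 0;  M = 0;  N = 32*sqrt(17)/17

Compute the unit normal N̂(u, v) = (-4*sqrt(17)*u*cos(v)/(17*Abs(u)), -4*sqrt(17)*u*sin(v)/(17*Abs(u)), sqrt(17)*u/(17*Abs(u))), and the second partials r_uu, r_uv, r_vv. Take dot products:
  L(u, v) = r_uu · N̂ = 0,
  M(u, v) = r_uv · N̂ = 0,
  N(u, v) = r_vv · N̂ = 4*sqrt(17)*u^2/(17*Abs(u)).
Evaluating at (u, v) = (8, -5*pi/6):
  L = 0, M = 0, N = 32*sqrt(17)/17.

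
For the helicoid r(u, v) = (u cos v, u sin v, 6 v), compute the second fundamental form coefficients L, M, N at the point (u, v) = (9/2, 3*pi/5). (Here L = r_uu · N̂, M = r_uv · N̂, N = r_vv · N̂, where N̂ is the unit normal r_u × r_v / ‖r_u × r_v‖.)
L = 0;  M = -4/5;  N = 0

Compute the unit normal N̂(u, v) = (6*sin(v)/sqrt(u^2 + 36), -6*cos(v)/sqrt(u^2 + 36), u/sqrt(u^2 + 36)), and the second partials r_uu, r_uv, r_vv. Take dot products:
  L(u, v) = r_uu · N̂ = 0,
  M(u, v) = r_uv · N̂ = -6/sqrt(u^2 + 36),
  N(u, v) = r_vv · N̂ = 0.
Evaluating at (u, v) = (9/2, 3*pi/5):
  L = 0, M = -4/5, N = 0.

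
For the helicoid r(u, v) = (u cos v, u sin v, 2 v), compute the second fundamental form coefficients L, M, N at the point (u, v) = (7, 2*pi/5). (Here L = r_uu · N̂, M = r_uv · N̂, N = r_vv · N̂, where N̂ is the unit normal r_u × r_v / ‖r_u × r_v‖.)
L = 0;  M = -2*sqrt(53)/53;  N = 0

Compute the unit normal N̂(u, v) = (2*sin(v)/sqrt(u^2 + 4), -2*cos(v)/sqrt(u^2 + 4), u/sqrt(u^2 + 4)), and the second partials r_uu, r_uv, r_vv. Take dot products:
  L(u, v) = r_uu · N̂ = 0,
  M(u, v) = r_uv · N̂ = -2/sqrt(u^2 + 4),
  N(u, v) = r_vv · N̂ = 0.
Evaluating at (u, v) = (7, 2*pi/5):
  L = 0, M = -2*sqrt(53)/53, N = 0.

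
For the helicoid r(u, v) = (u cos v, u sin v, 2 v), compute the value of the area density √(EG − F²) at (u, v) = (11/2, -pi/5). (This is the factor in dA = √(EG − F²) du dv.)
√(EG − F²)|_{(11/2, -pi/5)} = sqrt(137)/2

E = 1, F = 0, G = u^2 + 4, so EG − F² = u^2 + 4. Taking the positive square root: √(EG − F²) = sqrt(u^2 + 4). At (u, v) = (11/2, -pi/5): sqrt(137)/2.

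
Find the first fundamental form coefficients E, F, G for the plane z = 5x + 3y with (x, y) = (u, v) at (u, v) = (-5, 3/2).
E = 26;  F = 15;  G = 10

Partials: r_u = (1, 0, 5), r_v = (0, 1, 3). As functions of (u, v):
  E = r_u · r_u = 26,
  F = r_u · r_v = 15,
  G = r_v · r_v = 10.
Evaluating at (u, v) = (-5, 3/2): E = 26, F = 15, G = 10.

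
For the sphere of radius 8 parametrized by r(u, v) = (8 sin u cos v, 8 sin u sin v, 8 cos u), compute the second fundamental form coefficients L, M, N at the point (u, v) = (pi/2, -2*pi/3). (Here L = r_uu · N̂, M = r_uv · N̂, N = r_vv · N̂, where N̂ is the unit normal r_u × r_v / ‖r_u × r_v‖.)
L = -8;  M = 0;  N = -8

Compute the unit normal N̂(u, v) = (sin(u)^2*cos(v)/Abs(sin(u)), sin(u)^2*sin(v)/Abs(sin(u)), sin(2*u)/(2*Abs(sin(u)))), and the second partials r_uu, r_uv, r_vv. Take dot products:
  L(u, v) = r_uu · N̂ = -8*sin(u)/Abs(sin(u)),
  M(u, v) = r_uv · N̂ = 0,
  N(u, v) = r_vv · N̂ = -8*sin(u)^3/Abs(sin(u)).
Evaluating at (u, v) = (pi/2, -2*pi/3):
  L = -8, M = 0, N = -8.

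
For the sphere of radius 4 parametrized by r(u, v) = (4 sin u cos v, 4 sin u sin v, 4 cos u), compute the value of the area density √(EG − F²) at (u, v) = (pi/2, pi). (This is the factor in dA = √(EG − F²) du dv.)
√(EG − F²)|_{(pi/2, pi)} = 16

E = 16, F = 0, G = 16*sin(u)^2, so EG − F² = 256*sin(u)^2. Taking the positive square root: √(EG − F²) = 16*Abs(sin(u)). At (u, v) = (pi/2, pi): 16.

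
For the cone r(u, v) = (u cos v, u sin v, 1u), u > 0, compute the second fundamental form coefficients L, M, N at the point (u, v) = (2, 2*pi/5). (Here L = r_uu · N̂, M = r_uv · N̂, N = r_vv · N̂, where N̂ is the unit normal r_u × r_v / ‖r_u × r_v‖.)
L = 0;  M = 0;  N = sqrt(2)

Compute the unit normal N̂(u, v) = (-sqrt(2)*u*cos(v)/(2*Abs(u)), -sqrt(2)*u*sin(v)/(2*Abs(u)), sqrt(2)*u/(2*Abs(u))), and the second partials r_uu, r_uv, r_vv. Take dot products:
  L(u, v) = r_uu · N̂ = 0,
  M(u, v) = r_uv · N̂ = 0,
  N(u, v) = r_vv · N̂ = sqrt(2)*u^2/(2*Abs(u)).
Evaluating at (u, v) = (2, 2*pi/5):
  L = 0, M = 0, N = sqrt(2).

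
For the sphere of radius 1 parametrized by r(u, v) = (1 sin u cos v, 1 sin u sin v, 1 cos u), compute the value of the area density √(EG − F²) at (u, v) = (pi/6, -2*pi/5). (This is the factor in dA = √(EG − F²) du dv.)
√(EG − F²)|_{(pi/6, -2*pi/5)} = 1/2

E = 1, F = 0, G = sin(u)^2, so EG − F² = sin(u)^2. Taking the positive square root: √(EG − F²) = Abs(sin(u)). At (u, v) = (pi/6, -2*pi/5): 1/2.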